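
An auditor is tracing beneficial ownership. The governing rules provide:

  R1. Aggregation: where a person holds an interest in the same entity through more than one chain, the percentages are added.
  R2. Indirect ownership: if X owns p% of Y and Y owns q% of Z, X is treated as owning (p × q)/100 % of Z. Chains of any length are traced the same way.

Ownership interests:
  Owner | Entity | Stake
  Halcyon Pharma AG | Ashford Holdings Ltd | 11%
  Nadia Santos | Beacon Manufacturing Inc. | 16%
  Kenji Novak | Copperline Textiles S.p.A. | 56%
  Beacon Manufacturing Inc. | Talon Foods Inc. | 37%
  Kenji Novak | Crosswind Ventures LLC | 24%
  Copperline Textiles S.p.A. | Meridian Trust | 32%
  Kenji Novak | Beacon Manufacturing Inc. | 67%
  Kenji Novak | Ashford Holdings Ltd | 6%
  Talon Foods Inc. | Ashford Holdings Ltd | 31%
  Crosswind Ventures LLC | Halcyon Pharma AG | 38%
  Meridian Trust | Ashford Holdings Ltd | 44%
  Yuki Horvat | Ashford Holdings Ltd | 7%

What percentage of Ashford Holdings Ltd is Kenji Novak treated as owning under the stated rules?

Chain via Crosswind Ventures LLC → Halcyon Pharma AG (R2): 24% × 38% × 11% = 1.0032% of Ashford Holdings Ltd.
Chain via Beacon Manufacturing Inc. → Talon Foods Inc. (R2): 67% × 37% × 31% = 7.6849% of Ashford Holdings Ltd.
Chain via Copperline Textiles S.p.A. → Meridian Trust (R2): 56% × 32% × 44% = 7.8848% of Ashford Holdings Ltd.
Direct interest in Ashford Holdings Ltd: 6%.
Aggregating (R1): 1.0032% + 7.6849% + 7.8848% + 6% = 22.5729%.

22.5729%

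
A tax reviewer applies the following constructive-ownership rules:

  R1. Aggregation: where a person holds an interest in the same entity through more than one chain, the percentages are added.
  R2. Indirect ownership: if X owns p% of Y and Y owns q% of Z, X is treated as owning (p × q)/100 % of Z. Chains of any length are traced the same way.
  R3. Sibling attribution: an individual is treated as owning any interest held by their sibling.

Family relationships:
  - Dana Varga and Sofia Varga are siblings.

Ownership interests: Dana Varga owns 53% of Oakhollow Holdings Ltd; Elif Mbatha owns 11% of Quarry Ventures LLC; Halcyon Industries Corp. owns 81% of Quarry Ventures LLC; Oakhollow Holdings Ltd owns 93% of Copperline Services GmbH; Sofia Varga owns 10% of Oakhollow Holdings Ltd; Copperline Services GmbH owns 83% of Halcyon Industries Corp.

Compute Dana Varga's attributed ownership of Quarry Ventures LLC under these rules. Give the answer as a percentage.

By sibling attribution (R3), Dana Varga is treated as also owning Sofia Varga's interest in Oakhollow Holdings Ltd, giving 53% + 10% = 63%.
Chain via Oakhollow Holdings Ltd → Copperline Services GmbH → Halcyon Industries Corp. (R2): 63% × 93% × 83% × 81% = 39.390057% of Quarry Ventures LLC.

39.390057%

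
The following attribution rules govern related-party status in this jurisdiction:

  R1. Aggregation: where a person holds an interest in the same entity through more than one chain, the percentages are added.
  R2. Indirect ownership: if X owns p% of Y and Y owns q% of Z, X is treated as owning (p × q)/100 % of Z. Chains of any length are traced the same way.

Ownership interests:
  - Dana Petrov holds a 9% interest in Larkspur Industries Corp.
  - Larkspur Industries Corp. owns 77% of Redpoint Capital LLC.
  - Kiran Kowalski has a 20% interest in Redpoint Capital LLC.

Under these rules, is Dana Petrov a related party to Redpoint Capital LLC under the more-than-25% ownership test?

No

Chain via Larkspur Industries Corp. (R2): 9% × 77% = 6.93% of Redpoint Capital LLC.
6.93% does not exceed the 25% threshold, so Dana is not a related party to Redpoint Capital LLC.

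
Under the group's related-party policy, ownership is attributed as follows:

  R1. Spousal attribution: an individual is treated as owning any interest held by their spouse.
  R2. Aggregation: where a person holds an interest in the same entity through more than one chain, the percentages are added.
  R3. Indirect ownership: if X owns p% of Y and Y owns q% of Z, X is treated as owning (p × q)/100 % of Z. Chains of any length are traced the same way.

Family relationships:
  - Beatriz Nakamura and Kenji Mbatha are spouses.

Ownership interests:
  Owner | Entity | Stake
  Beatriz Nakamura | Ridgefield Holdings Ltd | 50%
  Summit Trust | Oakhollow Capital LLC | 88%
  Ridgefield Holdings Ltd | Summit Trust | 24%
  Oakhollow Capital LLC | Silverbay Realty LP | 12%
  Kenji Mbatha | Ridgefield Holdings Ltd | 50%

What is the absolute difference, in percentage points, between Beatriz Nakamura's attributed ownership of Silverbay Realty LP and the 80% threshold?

By spousal attribution (R1), Beatriz Nakamura is treated as also owning Kenji Mbatha's interest in Ridgefield Holdings Ltd, giving 50% + 50% = 100%.
Chain via Ridgefield Holdings Ltd → Summit Trust → Oakhollow Capital LLC (R3): 100% × 24% × 88% × 12% = 2.5344% of Silverbay Realty LP.
2.5344% falls short of the 80% threshold by 77.4656 percentage points.

77.4656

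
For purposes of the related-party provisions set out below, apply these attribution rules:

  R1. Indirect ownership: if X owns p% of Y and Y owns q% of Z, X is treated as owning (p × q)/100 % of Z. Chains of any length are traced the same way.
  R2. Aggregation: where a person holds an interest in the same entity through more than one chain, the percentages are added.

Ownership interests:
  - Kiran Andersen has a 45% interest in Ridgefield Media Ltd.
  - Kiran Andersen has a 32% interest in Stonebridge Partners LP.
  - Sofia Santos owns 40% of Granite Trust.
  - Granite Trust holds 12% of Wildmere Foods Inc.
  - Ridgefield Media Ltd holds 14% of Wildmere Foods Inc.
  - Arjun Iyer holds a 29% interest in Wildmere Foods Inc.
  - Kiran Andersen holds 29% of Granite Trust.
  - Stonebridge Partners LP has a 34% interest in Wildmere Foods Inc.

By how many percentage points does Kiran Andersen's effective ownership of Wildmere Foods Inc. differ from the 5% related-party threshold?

15.66

Chain via Ridgefield Media Ltd (R1): 45% × 14% = 6.3% of Wildmere Foods Inc.
Chain via Stonebridge Partners LP (R1): 32% × 34% = 10.88% of Wildmere Foods Inc.
Chain via Granite Trust (R1): 29% × 12% = 3.48% of Wildmere Foods Inc.
Aggregating (R2): 6.3% + 10.88% + 3.48% = 20.66%.
20.66% exceeds the 5% threshold by 15.66 percentage points.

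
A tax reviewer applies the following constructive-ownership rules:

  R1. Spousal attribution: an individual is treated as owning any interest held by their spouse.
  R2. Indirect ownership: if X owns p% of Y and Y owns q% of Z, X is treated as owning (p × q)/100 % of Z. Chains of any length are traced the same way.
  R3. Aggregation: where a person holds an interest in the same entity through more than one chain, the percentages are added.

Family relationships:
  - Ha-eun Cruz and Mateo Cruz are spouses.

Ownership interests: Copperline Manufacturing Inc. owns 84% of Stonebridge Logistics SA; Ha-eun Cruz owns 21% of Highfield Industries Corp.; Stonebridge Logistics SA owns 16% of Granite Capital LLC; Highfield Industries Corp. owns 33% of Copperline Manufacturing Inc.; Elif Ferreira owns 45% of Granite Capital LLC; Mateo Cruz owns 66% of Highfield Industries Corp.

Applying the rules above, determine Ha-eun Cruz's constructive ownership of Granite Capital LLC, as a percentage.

By spousal attribution (R1), Ha-eun Cruz is treated as also owning Mateo Cruz's interest in Highfield Industries Corp, giving 21% + 66% = 87%.
Chain via Highfield Industries Corp. → Copperline Manufacturing Inc. → Stonebridge Logistics SA (R2): 87% × 33% × 84% × 16% = 3.858624% of Granite Capital LLC.

3.858624%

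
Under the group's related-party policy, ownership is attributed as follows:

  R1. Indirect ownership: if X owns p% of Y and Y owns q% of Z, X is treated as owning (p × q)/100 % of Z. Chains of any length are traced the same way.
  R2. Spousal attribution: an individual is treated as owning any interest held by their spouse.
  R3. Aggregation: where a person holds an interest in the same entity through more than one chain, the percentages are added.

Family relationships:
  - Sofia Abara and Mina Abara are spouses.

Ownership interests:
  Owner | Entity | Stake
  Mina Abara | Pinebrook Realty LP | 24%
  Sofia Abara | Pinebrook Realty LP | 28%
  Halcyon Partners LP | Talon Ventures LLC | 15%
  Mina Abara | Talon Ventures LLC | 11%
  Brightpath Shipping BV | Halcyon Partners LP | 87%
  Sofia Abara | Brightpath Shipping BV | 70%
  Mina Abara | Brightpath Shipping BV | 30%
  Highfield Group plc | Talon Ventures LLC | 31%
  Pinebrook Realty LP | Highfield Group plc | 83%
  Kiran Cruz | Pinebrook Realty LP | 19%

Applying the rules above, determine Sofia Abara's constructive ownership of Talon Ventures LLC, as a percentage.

37.4296%

By spousal attribution (R2), Sofia Abara is treated as also owning Mina Abara's interest in Brightpath Shipping BV, giving 70% + 30% = 100%.
By spousal attribution (R2), Sofia Abara is treated as also owning Mina Abara's interest in Pinebrook Realty LP, giving 28% + 24% = 52%.
By spousal attribution (R2), Sofia Abara is treated as owning Mina Abara's 11% interest in Talon Ventures LLC.
Chain via Brightpath Shipping BV → Halcyon Partners LP (R1): 100% × 87% × 15% = 13.05% of Talon Ventures LLC.
Chain via Pinebrook Realty LP → Highfield Group plc (R1): 52% × 83% × 31% = 13.3796% of Talon Ventures LLC.
Direct interest in Talon Ventures LLC: 11%.
Aggregating (R3): 13.05% + 13.3796% + 11% = 37.4296%.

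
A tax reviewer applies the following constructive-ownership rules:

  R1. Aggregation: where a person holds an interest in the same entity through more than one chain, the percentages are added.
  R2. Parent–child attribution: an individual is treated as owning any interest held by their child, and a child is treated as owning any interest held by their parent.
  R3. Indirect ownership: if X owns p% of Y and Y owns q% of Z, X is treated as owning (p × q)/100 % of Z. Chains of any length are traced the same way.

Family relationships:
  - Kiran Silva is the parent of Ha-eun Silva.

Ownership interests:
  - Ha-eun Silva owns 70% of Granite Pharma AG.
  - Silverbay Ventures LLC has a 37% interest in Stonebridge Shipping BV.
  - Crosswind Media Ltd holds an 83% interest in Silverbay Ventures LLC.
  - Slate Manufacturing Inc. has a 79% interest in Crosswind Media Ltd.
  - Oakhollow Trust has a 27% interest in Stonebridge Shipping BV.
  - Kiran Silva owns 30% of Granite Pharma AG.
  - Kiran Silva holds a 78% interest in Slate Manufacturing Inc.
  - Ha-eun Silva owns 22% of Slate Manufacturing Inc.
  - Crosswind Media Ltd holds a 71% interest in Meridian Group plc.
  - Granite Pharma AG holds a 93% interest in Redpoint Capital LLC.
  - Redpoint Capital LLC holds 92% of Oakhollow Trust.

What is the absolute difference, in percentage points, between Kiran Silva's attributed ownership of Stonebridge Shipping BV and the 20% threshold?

27.3621

By parent–child attribution (R2), Kiran Silva is treated as also owning Ha-eun Silva's interest in Slate Manufacturing Inc, giving 78% + 22% = 100%.
By parent–child attribution (R2), Kiran Silva is treated as also owning Ha-eun Silva's interest in Granite Pharma AG, giving 30% + 70% = 100%.
Chain via Slate Manufacturing Inc. → Crosswind Media Ltd → Silverbay Ventures LLC (R3): 100% × 79% × 83% × 37% = 24.2609% of Stonebridge Shipping BV.
Chain via Granite Pharma AG → Redpoint Capital LLC → Oakhollow Trust (R3): 100% × 93% × 92% × 27% = 23.1012% of Stonebridge Shipping BV.
Aggregating (R1): 24.2609% + 23.1012% = 47.3621%.
47.3621% exceeds the 20% threshold by 27.3621 percentage points.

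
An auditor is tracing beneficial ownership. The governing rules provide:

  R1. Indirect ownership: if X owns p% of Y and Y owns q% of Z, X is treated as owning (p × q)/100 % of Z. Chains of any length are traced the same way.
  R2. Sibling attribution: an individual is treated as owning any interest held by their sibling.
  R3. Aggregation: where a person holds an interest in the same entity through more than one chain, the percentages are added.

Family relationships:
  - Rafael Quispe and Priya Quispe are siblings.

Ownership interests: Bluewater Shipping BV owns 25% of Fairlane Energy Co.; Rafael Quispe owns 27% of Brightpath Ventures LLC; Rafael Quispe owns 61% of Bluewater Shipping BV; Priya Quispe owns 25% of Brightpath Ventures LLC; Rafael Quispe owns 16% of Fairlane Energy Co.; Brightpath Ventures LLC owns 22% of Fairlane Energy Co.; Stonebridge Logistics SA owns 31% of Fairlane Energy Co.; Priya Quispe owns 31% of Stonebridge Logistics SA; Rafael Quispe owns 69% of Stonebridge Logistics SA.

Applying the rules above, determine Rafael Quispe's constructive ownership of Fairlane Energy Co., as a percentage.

By sibling attribution (R2), Rafael Quispe is treated as also owning Priya Quispe's interest in Brightpath Ventures LLC, giving 27% + 25% = 52%.
By sibling attribution (R2), Rafael Quispe is treated as also owning Priya Quispe's interest in Stonebridge Logistics SA, giving 69% + 31% = 100%.
Chain via Brightpath Ventures LLC (R1): 52% × 22% = 11.44% of Fairlane Energy Co.
Chain via Bluewater Shipping BV (R1): 61% × 25% = 15.25% of Fairlane Energy Co.
Chain via Stonebridge Logistics SA (R1): 100% × 31% = 31% of Fairlane Energy Co.
Direct interest in Fairlane Energy Co: 16%.
Aggregating (R3): 11.44% + 15.25% + 31% + 16% = 73.69%.

73.69%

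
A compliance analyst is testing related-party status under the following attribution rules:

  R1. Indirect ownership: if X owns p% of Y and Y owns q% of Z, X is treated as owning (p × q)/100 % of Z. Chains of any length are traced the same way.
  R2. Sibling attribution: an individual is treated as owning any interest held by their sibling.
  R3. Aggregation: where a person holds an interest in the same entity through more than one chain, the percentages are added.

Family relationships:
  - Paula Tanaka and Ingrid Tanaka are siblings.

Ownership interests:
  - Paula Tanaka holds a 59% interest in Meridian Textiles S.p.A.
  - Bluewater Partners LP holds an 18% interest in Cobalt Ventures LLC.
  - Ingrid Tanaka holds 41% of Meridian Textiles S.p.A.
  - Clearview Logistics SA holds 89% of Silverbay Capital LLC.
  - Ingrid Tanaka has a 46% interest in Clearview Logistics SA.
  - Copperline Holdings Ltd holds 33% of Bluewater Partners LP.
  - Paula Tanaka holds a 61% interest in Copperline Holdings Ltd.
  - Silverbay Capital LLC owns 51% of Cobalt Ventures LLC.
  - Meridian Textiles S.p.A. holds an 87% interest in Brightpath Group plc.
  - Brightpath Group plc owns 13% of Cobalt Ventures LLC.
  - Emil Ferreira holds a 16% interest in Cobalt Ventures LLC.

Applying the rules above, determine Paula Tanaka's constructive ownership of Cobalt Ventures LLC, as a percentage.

35.8128%

By sibling attribution (R2), Paula Tanaka is treated as also owning Ingrid Tanaka's interest in Meridian Textiles S.p.A, giving 59% + 41% = 100%.
By sibling attribution (R2), Paula Tanaka is treated as owning Ingrid Tanaka's 46% interest in Clearview Logistics SA.
Chain via Meridian Textiles S.p.A. → Brightpath Group plc (R1): 100% × 87% × 13% = 11.31% of Cobalt Ventures LLC.
Chain via Copperline Holdings Ltd → Bluewater Partners LP (R1): 61% × 33% × 18% = 3.6234% of Cobalt Ventures LLC.
Chain via Clearview Logistics SA → Silverbay Capital LLC (R1): 46% × 89% × 51% = 20.8794% of Cobalt Ventures LLC.
Aggregating (R3): 11.31% + 3.6234% + 20.8794% = 35.8128%.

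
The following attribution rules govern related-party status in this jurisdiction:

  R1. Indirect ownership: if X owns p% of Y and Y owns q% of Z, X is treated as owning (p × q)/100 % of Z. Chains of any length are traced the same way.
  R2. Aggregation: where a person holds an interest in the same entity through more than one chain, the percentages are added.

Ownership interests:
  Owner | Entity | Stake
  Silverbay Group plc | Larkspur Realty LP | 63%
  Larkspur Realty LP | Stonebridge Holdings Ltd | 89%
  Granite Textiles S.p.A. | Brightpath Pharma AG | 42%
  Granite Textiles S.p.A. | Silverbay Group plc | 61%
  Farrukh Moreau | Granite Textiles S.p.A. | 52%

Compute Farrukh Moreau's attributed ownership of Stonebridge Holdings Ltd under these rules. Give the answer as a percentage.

17.785404%

Chain via Granite Textiles S.p.A. → Silverbay Group plc → Larkspur Realty LP (R1): 52% × 61% × 63% × 89% = 17.785404% of Stonebridge Holdings Ltd.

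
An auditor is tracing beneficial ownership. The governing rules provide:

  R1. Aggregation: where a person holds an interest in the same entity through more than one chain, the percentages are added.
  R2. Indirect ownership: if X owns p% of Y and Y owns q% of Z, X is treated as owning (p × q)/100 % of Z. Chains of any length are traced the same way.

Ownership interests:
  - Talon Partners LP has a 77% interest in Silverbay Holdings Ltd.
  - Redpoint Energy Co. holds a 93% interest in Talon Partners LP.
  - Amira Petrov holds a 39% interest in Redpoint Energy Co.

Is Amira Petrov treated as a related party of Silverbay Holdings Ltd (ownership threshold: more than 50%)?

Chain via Redpoint Energy Co. → Talon Partners LP (R2): 39% × 93% × 77% = 27.9279% of Silverbay Holdings Ltd.
27.9279% does not exceed the 50% threshold, so Amira is not a related party to Silverbay Holdings Ltd.

No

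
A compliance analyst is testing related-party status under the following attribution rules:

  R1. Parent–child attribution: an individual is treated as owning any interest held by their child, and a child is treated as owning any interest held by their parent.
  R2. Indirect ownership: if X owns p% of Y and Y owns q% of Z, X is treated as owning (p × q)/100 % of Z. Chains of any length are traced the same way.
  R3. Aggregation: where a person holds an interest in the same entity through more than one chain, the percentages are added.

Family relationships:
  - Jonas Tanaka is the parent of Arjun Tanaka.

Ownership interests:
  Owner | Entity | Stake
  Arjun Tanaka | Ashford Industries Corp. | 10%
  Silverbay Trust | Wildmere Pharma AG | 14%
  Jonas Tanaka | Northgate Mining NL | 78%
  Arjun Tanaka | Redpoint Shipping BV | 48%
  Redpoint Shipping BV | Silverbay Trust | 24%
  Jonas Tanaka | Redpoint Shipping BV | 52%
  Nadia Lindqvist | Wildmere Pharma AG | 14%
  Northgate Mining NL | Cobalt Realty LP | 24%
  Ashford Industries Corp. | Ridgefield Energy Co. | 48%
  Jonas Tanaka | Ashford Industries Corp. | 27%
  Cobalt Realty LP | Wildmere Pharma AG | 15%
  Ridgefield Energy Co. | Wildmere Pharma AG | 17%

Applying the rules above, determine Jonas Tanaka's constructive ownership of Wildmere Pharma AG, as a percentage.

By parent–child attribution (R1), Jonas Tanaka is treated as also owning Arjun Tanaka's interest in Ashford Industries Corp, giving 27% + 10% = 37%.
By parent–child attribution (R1), Jonas Tanaka is treated as also owning Arjun Tanaka's interest in Redpoint Shipping BV, giving 52% + 48% = 100%.
Chain via Ashford Industries Corp. → Ridgefield Energy Co. (R2): 37% × 48% × 17% = 3.0192% of Wildmere Pharma AG.
Chain via Redpoint Shipping BV → Silverbay Trust (R2): 100% × 24% × 14% = 3.36% of Wildmere Pharma AG.
Chain via Northgate Mining NL → Cobalt Realty LP (R2): 78% × 24% × 15% = 2.808% of Wildmere Pharma AG.
Aggregating (R3): 3.0192% + 3.36% + 2.808% = 9.1872%.

9.1872%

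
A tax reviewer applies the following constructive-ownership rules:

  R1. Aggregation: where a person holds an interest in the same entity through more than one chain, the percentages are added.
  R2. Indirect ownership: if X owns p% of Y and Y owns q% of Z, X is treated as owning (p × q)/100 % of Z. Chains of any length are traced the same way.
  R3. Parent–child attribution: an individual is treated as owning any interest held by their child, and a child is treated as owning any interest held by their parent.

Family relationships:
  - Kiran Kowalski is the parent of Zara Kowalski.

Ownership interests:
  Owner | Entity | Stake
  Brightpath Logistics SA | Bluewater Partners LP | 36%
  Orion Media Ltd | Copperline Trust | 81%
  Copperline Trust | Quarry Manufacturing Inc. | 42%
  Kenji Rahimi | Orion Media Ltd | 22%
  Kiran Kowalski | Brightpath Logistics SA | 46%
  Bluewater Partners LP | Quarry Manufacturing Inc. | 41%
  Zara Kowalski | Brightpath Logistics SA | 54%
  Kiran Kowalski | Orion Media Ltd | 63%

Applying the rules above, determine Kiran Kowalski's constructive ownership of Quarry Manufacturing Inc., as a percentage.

By parent–child attribution (R3), Kiran Kowalski is treated as also owning Zara Kowalski's interest in Brightpath Logistics SA, giving 46% + 54% = 100%.
Chain via Brightpath Logistics SA → Bluewater Partners LP (R2): 100% × 36% × 41% = 14.76% of Quarry Manufacturing Inc.
Chain via Orion Media Ltd → Copperline Trust (R2): 63% × 81% × 42% = 21.4326% of Quarry Manufacturing Inc.
Aggregating (R1): 14.76% + 21.4326% = 36.1926%.

36.1926%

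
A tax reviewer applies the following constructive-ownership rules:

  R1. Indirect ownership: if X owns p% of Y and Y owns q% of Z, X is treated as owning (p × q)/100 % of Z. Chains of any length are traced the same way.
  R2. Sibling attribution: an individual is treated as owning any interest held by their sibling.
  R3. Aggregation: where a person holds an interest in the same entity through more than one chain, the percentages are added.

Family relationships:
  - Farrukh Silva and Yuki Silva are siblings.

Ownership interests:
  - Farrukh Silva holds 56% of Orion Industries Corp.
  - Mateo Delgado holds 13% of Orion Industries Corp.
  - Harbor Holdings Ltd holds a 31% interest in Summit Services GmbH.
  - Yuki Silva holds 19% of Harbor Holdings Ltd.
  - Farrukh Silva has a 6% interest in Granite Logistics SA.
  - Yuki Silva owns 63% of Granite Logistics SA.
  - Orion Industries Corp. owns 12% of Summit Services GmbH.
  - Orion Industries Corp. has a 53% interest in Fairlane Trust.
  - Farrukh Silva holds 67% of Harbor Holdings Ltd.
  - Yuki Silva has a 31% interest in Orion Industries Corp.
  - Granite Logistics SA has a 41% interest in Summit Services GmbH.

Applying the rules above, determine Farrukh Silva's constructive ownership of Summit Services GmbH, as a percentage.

By sibling attribution (R2), Farrukh Silva is treated as also owning Yuki Silva's interest in Orion Industries Corp, giving 56% + 31% = 87%.
By sibling attribution (R2), Farrukh Silva is treated as also owning Yuki Silva's interest in Harbor Holdings Ltd, giving 67% + 19% = 86%.
By sibling attribution (R2), Farrukh Silva is treated as also owning Yuki Silva's interest in Granite Logistics SA, giving 6% + 63% = 69%.
Chain via Orion Industries Corp. (R1): 87% × 12% = 10.44% of Summit Services GmbH.
Chain via Harbor Holdings Ltd (R1): 86% × 31% = 26.66% of Summit Services GmbH.
Chain via Granite Logistics SA (R1): 69% × 41% = 28.29% of Summit Services GmbH.
Aggregating (R3): 10.44% + 26.66% + 28.29% = 65.39%.

65.39%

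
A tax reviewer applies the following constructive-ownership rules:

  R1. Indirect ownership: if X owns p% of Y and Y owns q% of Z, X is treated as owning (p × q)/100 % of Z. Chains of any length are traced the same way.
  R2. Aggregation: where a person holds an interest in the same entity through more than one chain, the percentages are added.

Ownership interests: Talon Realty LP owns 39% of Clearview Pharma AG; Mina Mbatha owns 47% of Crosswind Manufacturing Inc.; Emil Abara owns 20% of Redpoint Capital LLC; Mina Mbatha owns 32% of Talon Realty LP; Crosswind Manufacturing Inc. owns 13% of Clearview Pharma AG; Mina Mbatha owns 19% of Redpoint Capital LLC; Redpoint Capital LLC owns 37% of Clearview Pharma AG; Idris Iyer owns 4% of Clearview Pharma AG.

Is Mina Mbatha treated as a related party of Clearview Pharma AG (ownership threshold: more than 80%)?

Chain via Crosswind Manufacturing Inc. (R1): 47% × 13% = 6.11% of Clearview Pharma AG.
Chain via Redpoint Capital LLC (R1): 19% × 37% = 7.03% of Clearview Pharma AG.
Chain via Talon Realty LP (R1): 32% × 39% = 12.48% of Clearview Pharma AG.
Aggregating (R2): 6.11% + 7.03% + 12.48% = 25.62%.
25.62% does not exceed the 80% threshold, so Mina is not a related party to Clearview Pharma AG.

No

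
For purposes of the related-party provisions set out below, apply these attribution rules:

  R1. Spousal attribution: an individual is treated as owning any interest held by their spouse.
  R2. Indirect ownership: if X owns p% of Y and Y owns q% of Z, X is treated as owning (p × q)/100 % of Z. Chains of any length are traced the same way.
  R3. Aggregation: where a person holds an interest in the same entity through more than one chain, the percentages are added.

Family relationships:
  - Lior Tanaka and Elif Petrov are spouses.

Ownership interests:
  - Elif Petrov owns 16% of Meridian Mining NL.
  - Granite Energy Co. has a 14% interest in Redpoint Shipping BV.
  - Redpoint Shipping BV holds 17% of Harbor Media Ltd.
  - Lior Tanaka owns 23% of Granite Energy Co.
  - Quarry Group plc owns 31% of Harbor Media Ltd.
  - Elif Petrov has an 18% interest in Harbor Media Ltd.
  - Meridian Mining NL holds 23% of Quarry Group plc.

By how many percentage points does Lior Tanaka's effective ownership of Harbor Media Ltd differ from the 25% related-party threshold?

5.3118

By spousal attribution (R1), Lior Tanaka is treated as owning Elif Petrov's 16% interest in Meridian Mining NL.
By spousal attribution (R1), Lior Tanaka is treated as owning Elif Petrov's 18% interest in Harbor Media Ltd.
Chain via Granite Energy Co. → Redpoint Shipping BV (R2): 23% × 14% × 17% = 0.5474% of Harbor Media Ltd.
Chain via Meridian Mining NL → Quarry Group plc (R2): 16% × 23% × 31% = 1.1408% of Harbor Media Ltd.
Direct interest in Harbor Media Ltd: 18%.
Aggregating (R3): 0.5474% + 1.1408% + 18% = 19.6882%.
19.6882% falls short of the 25% threshold by 5.3118 percentage points.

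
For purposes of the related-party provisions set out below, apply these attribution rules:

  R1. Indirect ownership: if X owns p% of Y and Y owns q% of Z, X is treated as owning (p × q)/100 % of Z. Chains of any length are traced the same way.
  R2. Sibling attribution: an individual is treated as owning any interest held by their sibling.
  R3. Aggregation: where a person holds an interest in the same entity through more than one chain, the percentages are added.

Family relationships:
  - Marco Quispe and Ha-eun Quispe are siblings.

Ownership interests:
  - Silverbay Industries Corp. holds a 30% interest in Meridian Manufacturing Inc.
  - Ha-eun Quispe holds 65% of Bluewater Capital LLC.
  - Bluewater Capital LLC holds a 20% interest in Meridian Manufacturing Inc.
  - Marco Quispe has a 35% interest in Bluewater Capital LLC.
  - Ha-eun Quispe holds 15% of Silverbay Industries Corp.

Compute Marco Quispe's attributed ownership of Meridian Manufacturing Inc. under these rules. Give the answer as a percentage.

24.5%

By sibling attribution (R2), Marco Quispe is treated as also owning Ha-eun Quispe's interest in Bluewater Capital LLC, giving 35% + 65% = 100%.
By sibling attribution (R2), Marco Quispe is treated as owning Ha-eun Quispe's 15% interest in Silverbay Industries Corp.
Chain via Bluewater Capital LLC (R1): 100% × 20% = 20% of Meridian Manufacturing Inc.
Chain via Silverbay Industries Corp. (R1): 15% × 30% = 4.5% of Meridian Manufacturing Inc.
Aggregating (R3): 20% + 4.5% = 24.5%.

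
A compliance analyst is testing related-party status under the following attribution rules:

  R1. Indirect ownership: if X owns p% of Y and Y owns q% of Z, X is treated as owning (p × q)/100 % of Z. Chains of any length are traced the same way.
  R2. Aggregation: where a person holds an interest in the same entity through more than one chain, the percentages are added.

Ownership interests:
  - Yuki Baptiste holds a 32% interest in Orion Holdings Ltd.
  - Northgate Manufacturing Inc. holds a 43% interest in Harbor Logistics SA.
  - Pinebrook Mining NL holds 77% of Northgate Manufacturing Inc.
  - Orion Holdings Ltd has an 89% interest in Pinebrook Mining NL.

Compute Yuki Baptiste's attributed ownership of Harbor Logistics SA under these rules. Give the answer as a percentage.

Chain via Orion Holdings Ltd → Pinebrook Mining NL → Northgate Manufacturing Inc. (R1): 32% × 89% × 77% × 43% = 9.429728% of Harbor Logistics SA.

9.429728%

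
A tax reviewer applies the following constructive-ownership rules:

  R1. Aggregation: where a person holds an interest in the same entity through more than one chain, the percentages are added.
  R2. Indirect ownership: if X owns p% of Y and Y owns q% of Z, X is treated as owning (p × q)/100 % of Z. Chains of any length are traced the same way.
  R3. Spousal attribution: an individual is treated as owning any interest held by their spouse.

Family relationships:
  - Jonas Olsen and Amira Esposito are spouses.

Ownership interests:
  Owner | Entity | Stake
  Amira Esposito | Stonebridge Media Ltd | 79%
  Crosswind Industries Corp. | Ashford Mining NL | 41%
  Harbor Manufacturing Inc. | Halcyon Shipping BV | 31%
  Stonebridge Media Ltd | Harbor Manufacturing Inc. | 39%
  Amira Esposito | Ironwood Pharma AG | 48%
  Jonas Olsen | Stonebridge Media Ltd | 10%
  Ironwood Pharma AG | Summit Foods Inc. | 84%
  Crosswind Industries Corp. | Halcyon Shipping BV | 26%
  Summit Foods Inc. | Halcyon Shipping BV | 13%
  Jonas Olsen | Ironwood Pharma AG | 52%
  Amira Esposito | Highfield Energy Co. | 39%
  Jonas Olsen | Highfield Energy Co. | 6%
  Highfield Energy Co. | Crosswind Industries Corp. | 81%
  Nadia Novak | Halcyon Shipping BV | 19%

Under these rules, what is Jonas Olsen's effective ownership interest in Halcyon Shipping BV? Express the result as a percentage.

By spousal attribution (R3), Jonas Olsen is treated as also owning Amira Esposito's interest in Stonebridge Media Ltd, giving 10% + 79% = 89%.
By spousal attribution (R3), Jonas Olsen is treated as also owning Amira Esposito's interest in Ironwood Pharma AG, giving 52% + 48% = 100%.
By spousal attribution (R3), Jonas Olsen is treated as also owning Amira Esposito's interest in Highfield Energy Co, giving 6% + 39% = 45%.
Chain via Stonebridge Media Ltd → Harbor Manufacturing Inc. (R2): 89% × 39% × 31% = 10.7601% of Halcyon Shipping BV.
Chain via Ironwood Pharma AG → Summit Foods Inc. (R2): 100% × 84% × 13% = 10.92% of Halcyon Shipping BV.
Chain via Highfield Energy Co. → Crosswind Industries Corp. (R2): 45% × 81% × 26% = 9.477% of Halcyon Shipping BV.
Aggregating (R1): 10.7601% + 10.92% + 9.477% = 31.1571%.

31.1571%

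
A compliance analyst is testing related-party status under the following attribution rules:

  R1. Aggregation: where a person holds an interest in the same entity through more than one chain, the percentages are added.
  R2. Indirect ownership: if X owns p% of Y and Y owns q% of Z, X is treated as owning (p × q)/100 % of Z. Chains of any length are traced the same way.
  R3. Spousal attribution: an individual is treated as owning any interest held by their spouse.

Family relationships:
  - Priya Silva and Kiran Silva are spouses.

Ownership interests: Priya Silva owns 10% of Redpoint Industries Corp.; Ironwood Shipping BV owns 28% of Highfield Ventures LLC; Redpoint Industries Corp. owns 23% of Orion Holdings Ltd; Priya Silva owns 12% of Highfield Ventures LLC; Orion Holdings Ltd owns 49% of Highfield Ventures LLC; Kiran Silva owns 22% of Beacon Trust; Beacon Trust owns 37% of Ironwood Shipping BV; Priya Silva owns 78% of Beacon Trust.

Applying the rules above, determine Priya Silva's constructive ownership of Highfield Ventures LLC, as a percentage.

23.487%

By spousal attribution (R3), Priya Silva is treated as also owning Kiran Silva's interest in Beacon Trust, giving 78% + 22% = 100%.
Chain via Beacon Trust → Ironwood Shipping BV (R2): 100% × 37% × 28% = 10.36% of Highfield Ventures LLC.
Chain via Redpoint Industries Corp. → Orion Holdings Ltd (R2): 10% × 23% × 49% = 1.127% of Highfield Ventures LLC.
Direct interest in Highfield Ventures LLC: 12%.
Aggregating (R1): 10.36% + 1.127% + 12% = 23.487%.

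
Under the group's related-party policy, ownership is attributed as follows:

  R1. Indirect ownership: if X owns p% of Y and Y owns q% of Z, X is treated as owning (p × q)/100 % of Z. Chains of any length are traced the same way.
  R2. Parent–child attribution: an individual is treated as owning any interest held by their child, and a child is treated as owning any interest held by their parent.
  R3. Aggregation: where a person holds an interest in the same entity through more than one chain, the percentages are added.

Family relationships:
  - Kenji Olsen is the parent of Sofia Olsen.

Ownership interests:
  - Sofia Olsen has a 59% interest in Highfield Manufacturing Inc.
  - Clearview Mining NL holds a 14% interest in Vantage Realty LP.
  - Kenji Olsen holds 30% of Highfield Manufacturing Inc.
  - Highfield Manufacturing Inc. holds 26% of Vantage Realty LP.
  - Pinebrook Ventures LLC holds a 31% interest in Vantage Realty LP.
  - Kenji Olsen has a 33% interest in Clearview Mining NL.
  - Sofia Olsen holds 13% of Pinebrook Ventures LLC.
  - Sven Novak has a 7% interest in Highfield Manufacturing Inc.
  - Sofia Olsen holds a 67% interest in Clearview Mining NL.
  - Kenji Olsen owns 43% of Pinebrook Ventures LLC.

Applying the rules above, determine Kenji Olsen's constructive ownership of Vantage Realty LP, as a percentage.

54.5%

By parent–child attribution (R2), Kenji Olsen is treated as also owning Sofia Olsen's interest in Pinebrook Ventures LLC, giving 43% + 13% = 56%.
By parent–child attribution (R2), Kenji Olsen is treated as also owning Sofia Olsen's interest in Clearview Mining NL, giving 33% + 67% = 100%.
By parent–child attribution (R2), Kenji Olsen is treated as also owning Sofia Olsen's interest in Highfield Manufacturing Inc, giving 30% + 59% = 89%.
Chain via Pinebrook Ventures LLC (R1): 56% × 31% = 17.36% of Vantage Realty LP.
Chain via Clearview Mining NL (R1): 100% × 14% = 14% of Vantage Realty LP.
Chain via Highfield Manufacturing Inc. (R1): 89% × 26% = 23.14% of Vantage Realty LP.
Aggregating (R3): 17.36% + 14% + 23.14% = 54.5%.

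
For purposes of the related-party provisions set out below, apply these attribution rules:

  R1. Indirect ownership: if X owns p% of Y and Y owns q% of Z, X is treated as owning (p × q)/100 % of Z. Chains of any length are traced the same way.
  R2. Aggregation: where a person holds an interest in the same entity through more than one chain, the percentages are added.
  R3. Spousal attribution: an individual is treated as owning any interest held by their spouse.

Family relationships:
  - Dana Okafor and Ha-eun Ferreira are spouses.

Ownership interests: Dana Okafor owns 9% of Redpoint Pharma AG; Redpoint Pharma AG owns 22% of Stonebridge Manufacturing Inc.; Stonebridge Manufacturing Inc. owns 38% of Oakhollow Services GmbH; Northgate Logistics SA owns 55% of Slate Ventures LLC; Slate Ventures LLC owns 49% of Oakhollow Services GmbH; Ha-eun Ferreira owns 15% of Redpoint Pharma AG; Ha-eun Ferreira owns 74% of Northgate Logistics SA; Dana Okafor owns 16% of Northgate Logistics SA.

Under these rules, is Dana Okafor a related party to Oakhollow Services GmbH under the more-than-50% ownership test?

No

By spousal attribution (R3), Dana Okafor is treated as also owning Ha-eun Ferreira's interest in Redpoint Pharma AG, giving 9% + 15% = 24%.
By spousal attribution (R3), Dana Okafor is treated as also owning Ha-eun Ferreira's interest in Northgate Logistics SA, giving 16% + 74% = 90%.
Chain via Redpoint Pharma AG → Stonebridge Manufacturing Inc. (R1): 24% × 22% × 38% = 2.0064% of Oakhollow Services GmbH.
Chain via Northgate Logistics SA → Slate Ventures LLC (R1): 90% × 55% × 49% = 24.255% of Oakhollow Services GmbH.
Aggregating (R2): 2.0064% + 24.255% = 26.2614%.
26.2614% does not exceed the 50% threshold, so Dana is not a related party to Oakhollow Services GmbH.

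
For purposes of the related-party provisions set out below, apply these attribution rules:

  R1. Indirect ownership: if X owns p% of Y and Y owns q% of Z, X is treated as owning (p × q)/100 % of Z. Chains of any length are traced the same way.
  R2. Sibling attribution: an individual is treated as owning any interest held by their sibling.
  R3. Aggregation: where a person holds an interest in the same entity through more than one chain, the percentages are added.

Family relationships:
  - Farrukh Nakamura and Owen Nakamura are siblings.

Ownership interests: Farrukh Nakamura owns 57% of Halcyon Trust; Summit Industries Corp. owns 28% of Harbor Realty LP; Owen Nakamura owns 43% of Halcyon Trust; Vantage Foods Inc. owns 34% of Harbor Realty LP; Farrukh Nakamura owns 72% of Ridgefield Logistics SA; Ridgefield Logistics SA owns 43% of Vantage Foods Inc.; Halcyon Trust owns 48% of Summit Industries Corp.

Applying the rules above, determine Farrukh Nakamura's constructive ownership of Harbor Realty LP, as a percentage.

23.9664%

By sibling attribution (R2), Farrukh Nakamura is treated as also owning Owen Nakamura's interest in Halcyon Trust, giving 57% + 43% = 100%.
Chain via Halcyon Trust → Summit Industries Corp. (R1): 100% × 48% × 28% = 13.44% of Harbor Realty LP.
Chain via Ridgefield Logistics SA → Vantage Foods Inc. (R1): 72% × 43% × 34% = 10.5264% of Harbor Realty LP.
Aggregating (R3): 13.44% + 10.5264% = 23.9664%.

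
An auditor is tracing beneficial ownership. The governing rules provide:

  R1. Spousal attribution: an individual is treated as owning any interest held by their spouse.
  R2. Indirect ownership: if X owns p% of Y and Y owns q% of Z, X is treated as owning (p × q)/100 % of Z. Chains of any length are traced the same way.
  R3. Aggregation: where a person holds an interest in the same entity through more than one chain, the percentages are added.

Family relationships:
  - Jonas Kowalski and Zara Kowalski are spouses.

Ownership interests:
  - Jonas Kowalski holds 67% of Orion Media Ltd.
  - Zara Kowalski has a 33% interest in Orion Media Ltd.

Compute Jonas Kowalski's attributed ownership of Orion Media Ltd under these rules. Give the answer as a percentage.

100%

By spousal attribution (R1), Jonas Kowalski is treated as also owning Zara Kowalski's interest in Orion Media Ltd, giving 67% + 33% = 100%.
Direct interest in Orion Media Ltd: 100%.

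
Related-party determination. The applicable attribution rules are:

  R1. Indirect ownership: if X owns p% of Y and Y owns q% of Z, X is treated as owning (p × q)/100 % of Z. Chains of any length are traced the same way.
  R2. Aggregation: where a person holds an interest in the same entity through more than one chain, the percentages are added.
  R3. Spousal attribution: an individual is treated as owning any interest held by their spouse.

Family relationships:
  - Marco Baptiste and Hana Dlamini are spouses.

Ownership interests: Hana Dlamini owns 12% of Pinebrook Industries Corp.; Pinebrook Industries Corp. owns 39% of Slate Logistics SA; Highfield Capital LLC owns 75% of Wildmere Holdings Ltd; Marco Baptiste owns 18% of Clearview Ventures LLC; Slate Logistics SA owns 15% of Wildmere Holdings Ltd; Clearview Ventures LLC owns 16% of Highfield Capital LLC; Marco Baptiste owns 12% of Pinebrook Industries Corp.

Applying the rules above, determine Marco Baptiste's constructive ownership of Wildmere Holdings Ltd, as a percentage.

3.564%

By spousal attribution (R3), Marco Baptiste is treated as also owning Hana Dlamini's interest in Pinebrook Industries Corp, giving 12% + 12% = 24%.
Chain via Pinebrook Industries Corp. → Slate Logistics SA (R1): 24% × 39% × 15% = 1.404% of Wildmere Holdings Ltd.
Chain via Clearview Ventures LLC → Highfield Capital LLC (R1): 18% × 16% × 75% = 2.16% of Wildmere Holdings Ltd.
Aggregating (R2): 1.404% + 2.16% = 3.564%.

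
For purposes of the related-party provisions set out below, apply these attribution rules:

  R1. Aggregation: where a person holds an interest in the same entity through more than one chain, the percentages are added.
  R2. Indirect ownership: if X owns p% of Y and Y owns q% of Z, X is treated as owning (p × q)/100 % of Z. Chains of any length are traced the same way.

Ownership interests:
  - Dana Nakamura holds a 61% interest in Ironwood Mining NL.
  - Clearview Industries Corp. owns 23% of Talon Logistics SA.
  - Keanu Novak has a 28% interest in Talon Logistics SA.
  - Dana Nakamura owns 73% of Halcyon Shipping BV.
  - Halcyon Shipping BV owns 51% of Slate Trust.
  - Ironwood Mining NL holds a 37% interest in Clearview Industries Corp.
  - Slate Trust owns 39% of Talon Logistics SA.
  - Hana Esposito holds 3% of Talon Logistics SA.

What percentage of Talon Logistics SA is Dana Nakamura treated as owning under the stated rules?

19.7108%

Chain via Ironwood Mining NL → Clearview Industries Corp. (R2): 61% × 37% × 23% = 5.1911% of Talon Logistics SA.
Chain via Halcyon Shipping BV → Slate Trust (R2): 73% × 51% × 39% = 14.5197% of Talon Logistics SA.
Aggregating (R1): 5.1911% + 14.5197% = 19.7108%.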